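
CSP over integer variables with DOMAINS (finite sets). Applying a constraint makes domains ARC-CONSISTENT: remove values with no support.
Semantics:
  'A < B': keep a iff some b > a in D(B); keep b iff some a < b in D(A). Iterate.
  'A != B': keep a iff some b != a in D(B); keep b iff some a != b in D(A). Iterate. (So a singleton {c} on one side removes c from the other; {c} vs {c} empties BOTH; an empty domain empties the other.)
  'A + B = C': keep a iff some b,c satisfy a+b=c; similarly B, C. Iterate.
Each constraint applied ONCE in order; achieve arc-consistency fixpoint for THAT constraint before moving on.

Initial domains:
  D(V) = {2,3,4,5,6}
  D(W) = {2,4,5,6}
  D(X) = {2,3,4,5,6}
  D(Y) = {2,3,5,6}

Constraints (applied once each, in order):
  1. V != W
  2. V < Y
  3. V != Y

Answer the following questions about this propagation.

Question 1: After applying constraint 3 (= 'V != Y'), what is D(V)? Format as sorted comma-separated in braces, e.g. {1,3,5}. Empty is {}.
Answer: {2,3,4,5}

Derivation:
Constraint 1 (V != W) on D(V)={2,3,4,5,6} D(W)={2,4,5,6}: no change
Constraint 2 (V < Y) on D(V)={2,3,4,5,6} D(Y)={2,3,5,6}: V {2,3,4,5,6}->{2,3,4,5}; Y {2,3,5,6}->{3,5,6}
Constraint 3 (V != Y) on D(V)={2,3,4,5} D(Y)={3,5,6}: no change
So after constraint 3: D(V) = {2,3,4,5}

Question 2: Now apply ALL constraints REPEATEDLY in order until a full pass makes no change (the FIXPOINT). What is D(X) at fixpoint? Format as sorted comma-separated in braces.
pass 0 (initial): D(X)={2,3,4,5,6}
pass 1: V {2,3,4,5,6}->{2,3,4,5}; Y {2,3,5,6}->{3,5,6}
pass 2: no change
Fixpoint after 2 passes: D(X) = {2,3,4,5,6}

Answer: {2,3,4,5,6}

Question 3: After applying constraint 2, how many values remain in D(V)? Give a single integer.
Constraint 1 (V != W) on D(V)={2,3,4,5,6} D(W)={2,4,5,6}: no change
Constraint 2 (V < Y) on D(V)={2,3,4,5,6} D(Y)={2,3,5,6}: V {2,3,4,5,6}->{2,3,4,5}; Y {2,3,5,6}->{3,5,6}
So after constraint 2: D(V)={2,3,4,5}, size = 4

Answer: 4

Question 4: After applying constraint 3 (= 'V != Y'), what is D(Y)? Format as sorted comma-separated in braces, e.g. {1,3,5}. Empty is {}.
Constraint 1 (V != W) on D(V)={2,3,4,5,6} D(W)={2,4,5,6}: no change
Constraint 2 (V < Y) on D(V)={2,3,4,5,6} D(Y)={2,3,5,6}: V {2,3,4,5,6}->{2,3,4,5}; Y {2,3,5,6}->{3,5,6}
Constraint 3 (V != Y) on D(V)={2,3,4,5} D(Y)={3,5,6}: no change
So after constraint 3: D(Y) = {3,5,6}

Answer: {3,5,6}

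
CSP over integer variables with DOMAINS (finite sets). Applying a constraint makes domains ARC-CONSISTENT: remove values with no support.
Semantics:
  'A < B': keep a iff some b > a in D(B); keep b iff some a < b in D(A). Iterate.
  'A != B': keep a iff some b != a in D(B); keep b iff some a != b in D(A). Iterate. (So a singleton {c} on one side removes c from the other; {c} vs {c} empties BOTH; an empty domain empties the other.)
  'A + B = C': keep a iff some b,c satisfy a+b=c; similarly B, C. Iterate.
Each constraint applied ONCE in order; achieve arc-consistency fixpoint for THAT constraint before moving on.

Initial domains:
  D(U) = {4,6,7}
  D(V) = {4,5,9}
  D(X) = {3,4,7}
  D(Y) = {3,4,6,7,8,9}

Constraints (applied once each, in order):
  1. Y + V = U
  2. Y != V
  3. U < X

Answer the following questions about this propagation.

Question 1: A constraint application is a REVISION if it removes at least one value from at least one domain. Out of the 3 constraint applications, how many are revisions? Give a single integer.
Answer: 2

Derivation:
Constraint 1 (Y + V = U) on D(Y)={3,4,6,7,8,9} D(V)={4,5,9} D(U)={4,6,7}: Y {3,4,6,7,8,9}->{3}; V {4,5,9}->{4}; U {4,6,7}->{7} => REVISION
Constraint 2 (Y != V) on D(Y)={3} D(V)={4}: no change => not a revision
Constraint 3 (U < X) on D(U)={7} D(X)={3,4,7}: U {7}->{}; X {3,4,7}->{} => REVISION
Total revisions = 2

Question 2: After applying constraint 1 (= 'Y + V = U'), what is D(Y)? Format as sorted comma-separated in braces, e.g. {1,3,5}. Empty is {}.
Answer: {3}

Derivation:
Constraint 1 (Y + V = U) on D(Y)={3,4,6,7,8,9} D(V)={4,5,9} D(U)={4,6,7}: Y {3,4,6,7,8,9}->{3}; V {4,5,9}->{4}; U {4,6,7}->{7}
So after constraint 1: D(Y) = {3}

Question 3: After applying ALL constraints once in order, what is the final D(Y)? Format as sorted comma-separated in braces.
Constraint 1 (Y + V = U) on D(Y)={3,4,6,7,8,9} D(V)={4,5,9} D(U)={4,6,7}: Y {3,4,6,7,8,9}->{3}; V {4,5,9}->{4}; U {4,6,7}->{7}
Constraint 2 (Y != V) on D(Y)={3} D(V)={4}: no change
Constraint 3 (U < X) on D(U)={7} D(X)={3,4,7}: U {7}->{}; X {3,4,7}->{}
So after all 3 constraints: D(Y) = {3}

Answer: {3}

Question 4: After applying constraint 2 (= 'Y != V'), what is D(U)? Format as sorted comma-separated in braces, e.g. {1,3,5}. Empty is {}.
Answer: {7}

Derivation:
Constraint 1 (Y + V = U) on D(Y)={3,4,6,7,8,9} D(V)={4,5,9} D(U)={4,6,7}: Y {3,4,6,7,8,9}->{3}; V {4,5,9}->{4}; U {4,6,7}->{7}
Constraint 2 (Y != V) on D(Y)={3} D(V)={4}: no change
So after constraint 2: D(U) = {7}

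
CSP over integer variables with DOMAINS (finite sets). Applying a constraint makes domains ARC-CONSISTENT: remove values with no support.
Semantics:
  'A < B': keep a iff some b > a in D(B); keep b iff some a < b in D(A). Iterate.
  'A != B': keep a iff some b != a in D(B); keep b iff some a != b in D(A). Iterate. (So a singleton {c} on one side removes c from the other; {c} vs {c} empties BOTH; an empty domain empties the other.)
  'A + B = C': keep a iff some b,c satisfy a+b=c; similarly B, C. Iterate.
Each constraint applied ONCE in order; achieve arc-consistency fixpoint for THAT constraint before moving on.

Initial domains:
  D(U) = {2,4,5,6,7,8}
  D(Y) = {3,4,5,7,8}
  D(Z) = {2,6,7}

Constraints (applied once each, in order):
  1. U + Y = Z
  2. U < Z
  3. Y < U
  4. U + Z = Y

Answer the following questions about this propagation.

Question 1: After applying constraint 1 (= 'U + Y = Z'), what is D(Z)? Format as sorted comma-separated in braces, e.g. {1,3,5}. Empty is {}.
Answer: {6,7}

Derivation:
Constraint 1 (U + Y = Z) on D(U)={2,4,5,6,7,8} D(Y)={3,4,5,7,8} D(Z)={2,6,7}: U {2,4,5,6,7,8}->{2,4}; Y {3,4,5,7,8}->{3,4,5}; Z {2,6,7}->{6,7}
So after constraint 1: D(Z) = {6,7}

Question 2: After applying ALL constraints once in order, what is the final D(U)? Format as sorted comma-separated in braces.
Answer: {}

Derivation:
Constraint 1 (U + Y = Z) on D(U)={2,4,5,6,7,8} D(Y)={3,4,5,7,8} D(Z)={2,6,7}: U {2,4,5,6,7,8}->{2,4}; Y {3,4,5,7,8}->{3,4,5}; Z {2,6,7}->{6,7}
Constraint 2 (U < Z) on D(U)={2,4} D(Z)={6,7}: no change
Constraint 3 (Y < U) on D(Y)={3,4,5} D(U)={2,4}: Y {3,4,5}->{3}; U {2,4}->{4}
Constraint 4 (U + Z = Y) on D(U)={4} D(Z)={6,7} D(Y)={3}: U {4}->{}; Z {6,7}->{}; Y {3}->{}
So after all 4 constraints: D(U) = {}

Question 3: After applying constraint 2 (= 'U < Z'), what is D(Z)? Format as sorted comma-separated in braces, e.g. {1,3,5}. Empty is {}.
Constraint 1 (U + Y = Z) on D(U)={2,4,5,6,7,8} D(Y)={3,4,5,7,8} D(Z)={2,6,7}: U {2,4,5,6,7,8}->{2,4}; Y {3,4,5,7,8}->{3,4,5}; Z {2,6,7}->{6,7}
Constraint 2 (U < Z) on D(U)={2,4} D(Z)={6,7}: no change
So after constraint 2: D(Z) = {6,7}

Answer: {6,7}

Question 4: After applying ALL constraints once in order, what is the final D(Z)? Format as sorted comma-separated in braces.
Answer: {}

Derivation:
Constraint 1 (U + Y = Z) on D(U)={2,4,5,6,7,8} D(Y)={3,4,5,7,8} D(Z)={2,6,7}: U {2,4,5,6,7,8}->{2,4}; Y {3,4,5,7,8}->{3,4,5}; Z {2,6,7}->{6,7}
Constraint 2 (U < Z) on D(U)={2,4} D(Z)={6,7}: no change
Constraint 3 (Y < U) on D(Y)={3,4,5} D(U)={2,4}: Y {3,4,5}->{3}; U {2,4}->{4}
Constraint 4 (U + Z = Y) on D(U)={4} D(Z)={6,7} D(Y)={3}: U {4}->{}; Z {6,7}->{}; Y {3}->{}
So after all 4 constraints: D(Z) = {}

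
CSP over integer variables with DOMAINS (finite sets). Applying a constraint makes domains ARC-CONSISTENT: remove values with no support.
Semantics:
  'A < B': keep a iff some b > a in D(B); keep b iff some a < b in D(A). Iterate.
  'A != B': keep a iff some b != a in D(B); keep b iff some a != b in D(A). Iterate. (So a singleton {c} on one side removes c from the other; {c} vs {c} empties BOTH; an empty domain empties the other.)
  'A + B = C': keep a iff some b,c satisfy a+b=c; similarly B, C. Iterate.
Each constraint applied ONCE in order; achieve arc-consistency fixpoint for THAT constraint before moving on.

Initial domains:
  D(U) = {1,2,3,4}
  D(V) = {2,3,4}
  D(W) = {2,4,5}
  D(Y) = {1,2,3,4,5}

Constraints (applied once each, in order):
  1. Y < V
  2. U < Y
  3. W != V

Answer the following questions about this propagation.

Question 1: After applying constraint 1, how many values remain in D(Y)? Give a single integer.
Answer: 3

Derivation:
Constraint 1 (Y < V) on D(Y)={1,2,3,4,5} D(V)={2,3,4}: Y {1,2,3,4,5}->{1,2,3}
So after constraint 1: D(Y)={1,2,3}, size = 3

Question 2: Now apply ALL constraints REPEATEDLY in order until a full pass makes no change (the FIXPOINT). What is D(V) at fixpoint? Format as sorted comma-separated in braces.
Answer: {3,4}

Derivation:
pass 0 (initial): D(V)={2,3,4}
pass 1: U {1,2,3,4}->{1,2}; Y {1,2,3,4,5}->{2,3}
pass 2: V {2,3,4}->{3,4}
pass 3: no change
Fixpoint after 3 passes: D(V) = {3,4}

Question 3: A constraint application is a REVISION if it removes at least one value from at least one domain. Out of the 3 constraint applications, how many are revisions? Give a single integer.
Answer: 2

Derivation:
Constraint 1 (Y < V) on D(Y)={1,2,3,4,5} D(V)={2,3,4}: Y {1,2,3,4,5}->{1,2,3} => REVISION
Constraint 2 (U < Y) on D(U)={1,2,3,4} D(Y)={1,2,3}: U {1,2,3,4}->{1,2}; Y {1,2,3}->{2,3} => REVISION
Constraint 3 (W != V) on D(W)={2,4,5} D(V)={2,3,4}: no change => not a revision
Total revisions = 2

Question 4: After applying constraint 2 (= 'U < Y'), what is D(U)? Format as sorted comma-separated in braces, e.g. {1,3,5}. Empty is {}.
Constraint 1 (Y < V) on D(Y)={1,2,3,4,5} D(V)={2,3,4}: Y {1,2,3,4,5}->{1,2,3}
Constraint 2 (U < Y) on D(U)={1,2,3,4} D(Y)={1,2,3}: U {1,2,3,4}->{1,2}; Y {1,2,3}->{2,3}
So after constraint 2: D(U) = {1,2}

Answer: {1,2}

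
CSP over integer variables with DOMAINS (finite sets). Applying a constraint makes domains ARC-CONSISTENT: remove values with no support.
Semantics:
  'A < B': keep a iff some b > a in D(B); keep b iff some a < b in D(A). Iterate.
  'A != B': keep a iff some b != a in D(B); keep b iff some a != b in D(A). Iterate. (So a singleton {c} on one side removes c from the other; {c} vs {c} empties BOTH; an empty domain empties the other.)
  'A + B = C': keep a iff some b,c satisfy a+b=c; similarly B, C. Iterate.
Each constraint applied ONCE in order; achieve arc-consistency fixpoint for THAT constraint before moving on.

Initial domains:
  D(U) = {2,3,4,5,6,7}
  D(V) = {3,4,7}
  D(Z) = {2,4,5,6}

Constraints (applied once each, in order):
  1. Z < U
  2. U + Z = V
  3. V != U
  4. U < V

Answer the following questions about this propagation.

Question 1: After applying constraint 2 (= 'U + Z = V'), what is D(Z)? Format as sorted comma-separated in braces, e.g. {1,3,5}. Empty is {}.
Answer: {2,4}

Derivation:
Constraint 1 (Z < U) on D(Z)={2,4,5,6} D(U)={2,3,4,5,6,7}: U {2,3,4,5,6,7}->{3,4,5,6,7}
Constraint 2 (U + Z = V) on D(U)={3,4,5,6,7} D(Z)={2,4,5,6} D(V)={3,4,7}: U {3,4,5,6,7}->{3,5}; Z {2,4,5,6}->{2,4}; V {3,4,7}->{7}
So after constraint 2: D(Z) = {2,4}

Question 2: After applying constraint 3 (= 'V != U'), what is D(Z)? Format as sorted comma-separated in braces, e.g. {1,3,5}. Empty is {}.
Answer: {2,4}

Derivation:
Constraint 1 (Z < U) on D(Z)={2,4,5,6} D(U)={2,3,4,5,6,7}: U {2,3,4,5,6,7}->{3,4,5,6,7}
Constraint 2 (U + Z = V) on D(U)={3,4,5,6,7} D(Z)={2,4,5,6} D(V)={3,4,7}: U {3,4,5,6,7}->{3,5}; Z {2,4,5,6}->{2,4}; V {3,4,7}->{7}
Constraint 3 (V != U) on D(V)={7} D(U)={3,5}: no change
So after constraint 3: D(Z) = {2,4}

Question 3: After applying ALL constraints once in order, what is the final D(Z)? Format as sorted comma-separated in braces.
Constraint 1 (Z < U) on D(Z)={2,4,5,6} D(U)={2,3,4,5,6,7}: U {2,3,4,5,6,7}->{3,4,5,6,7}
Constraint 2 (U + Z = V) on D(U)={3,4,5,6,7} D(Z)={2,4,5,6} D(V)={3,4,7}: U {3,4,5,6,7}->{3,5}; Z {2,4,5,6}->{2,4}; V {3,4,7}->{7}
Constraint 3 (V != U) on D(V)={7} D(U)={3,5}: no change
Constraint 4 (U < V) on D(U)={3,5} D(V)={7}: no change
So after all 4 constraints: D(Z) = {2,4}

Answer: {2,4}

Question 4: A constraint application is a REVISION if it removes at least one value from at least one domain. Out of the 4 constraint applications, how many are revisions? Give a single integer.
Answer: 2

Derivation:
Constraint 1 (Z < U) on D(Z)={2,4,5,6} D(U)={2,3,4,5,6,7}: U {2,3,4,5,6,7}->{3,4,5,6,7} => REVISION
Constraint 2 (U + Z = V) on D(U)={3,4,5,6,7} D(Z)={2,4,5,6} D(V)={3,4,7}: U {3,4,5,6,7}->{3,5}; Z {2,4,5,6}->{2,4}; V {3,4,7}->{7} => REVISION
Constraint 3 (V != U) on D(V)={7} D(U)={3,5}: no change => not a revision
Constraint 4 (U < V) on D(U)={3,5} D(V)={7}: no change => not a revision
Total revisions = 2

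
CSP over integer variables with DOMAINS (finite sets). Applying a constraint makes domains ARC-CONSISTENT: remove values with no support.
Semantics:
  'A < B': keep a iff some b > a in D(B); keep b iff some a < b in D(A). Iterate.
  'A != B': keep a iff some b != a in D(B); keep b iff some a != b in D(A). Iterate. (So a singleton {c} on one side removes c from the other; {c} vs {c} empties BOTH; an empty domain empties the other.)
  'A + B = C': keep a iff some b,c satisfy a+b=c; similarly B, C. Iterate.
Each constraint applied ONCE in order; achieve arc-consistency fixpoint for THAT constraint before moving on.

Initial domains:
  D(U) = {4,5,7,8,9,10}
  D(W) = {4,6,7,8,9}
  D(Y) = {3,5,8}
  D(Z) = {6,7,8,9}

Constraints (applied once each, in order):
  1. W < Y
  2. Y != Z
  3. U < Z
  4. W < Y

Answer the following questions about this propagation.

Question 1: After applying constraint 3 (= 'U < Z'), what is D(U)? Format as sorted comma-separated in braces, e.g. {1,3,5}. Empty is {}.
Answer: {4,5,7,8}

Derivation:
Constraint 1 (W < Y) on D(W)={4,6,7,8,9} D(Y)={3,5,8}: W {4,6,7,8,9}->{4,6,7}; Y {3,5,8}->{5,8}
Constraint 2 (Y != Z) on D(Y)={5,8} D(Z)={6,7,8,9}: no change
Constraint 3 (U < Z) on D(U)={4,5,7,8,9,10} D(Z)={6,7,8,9}: U {4,5,7,8,9,10}->{4,5,7,8}
So after constraint 3: D(U) = {4,5,7,8}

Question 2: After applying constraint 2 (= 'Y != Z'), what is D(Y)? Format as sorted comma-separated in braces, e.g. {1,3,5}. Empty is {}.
Answer: {5,8}

Derivation:
Constraint 1 (W < Y) on D(W)={4,6,7,8,9} D(Y)={3,5,8}: W {4,6,7,8,9}->{4,6,7}; Y {3,5,8}->{5,8}
Constraint 2 (Y != Z) on D(Y)={5,8} D(Z)={6,7,8,9}: no change
So after constraint 2: D(Y) = {5,8}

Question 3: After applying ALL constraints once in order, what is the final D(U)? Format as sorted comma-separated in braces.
Constraint 1 (W < Y) on D(W)={4,6,7,8,9} D(Y)={3,5,8}: W {4,6,7,8,9}->{4,6,7}; Y {3,5,8}->{5,8}
Constraint 2 (Y != Z) on D(Y)={5,8} D(Z)={6,7,8,9}: no change
Constraint 3 (U < Z) on D(U)={4,5,7,8,9,10} D(Z)={6,7,8,9}: U {4,5,7,8,9,10}->{4,5,7,8}
Constraint 4 (W < Y) on D(W)={4,6,7} D(Y)={5,8}: no change
So after all 4 constraints: D(U) = {4,5,7,8}

Answer: {4,5,7,8}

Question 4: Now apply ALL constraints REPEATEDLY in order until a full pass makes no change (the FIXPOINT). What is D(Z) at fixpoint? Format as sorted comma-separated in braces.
pass 0 (initial): D(Z)={6,7,8,9}
pass 1: U {4,5,7,8,9,10}->{4,5,7,8}; W {4,6,7,8,9}->{4,6,7}; Y {3,5,8}->{5,8}
pass 2: no change
Fixpoint after 2 passes: D(Z) = {6,7,8,9}

Answer: {6,7,8,9}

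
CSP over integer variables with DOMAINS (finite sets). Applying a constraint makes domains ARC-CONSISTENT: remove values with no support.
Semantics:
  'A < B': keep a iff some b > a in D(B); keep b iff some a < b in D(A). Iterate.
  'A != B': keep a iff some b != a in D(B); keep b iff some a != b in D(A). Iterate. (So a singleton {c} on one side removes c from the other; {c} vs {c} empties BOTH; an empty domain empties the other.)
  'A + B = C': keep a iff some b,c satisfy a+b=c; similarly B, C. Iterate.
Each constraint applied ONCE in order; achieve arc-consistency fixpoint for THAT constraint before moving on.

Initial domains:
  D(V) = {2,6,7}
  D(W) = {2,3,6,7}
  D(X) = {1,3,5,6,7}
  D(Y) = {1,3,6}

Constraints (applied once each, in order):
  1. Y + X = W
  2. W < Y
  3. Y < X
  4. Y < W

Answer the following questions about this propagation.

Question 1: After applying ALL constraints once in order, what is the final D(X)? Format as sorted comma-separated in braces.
Answer: {5,6}

Derivation:
Constraint 1 (Y + X = W) on D(Y)={1,3,6} D(X)={1,3,5,6,7} D(W)={2,3,6,7}: X {1,3,5,6,7}->{1,3,5,6}; W {2,3,6,7}->{2,6,7}
Constraint 2 (W < Y) on D(W)={2,6,7} D(Y)={1,3,6}: W {2,6,7}->{2}; Y {1,3,6}->{3,6}
Constraint 3 (Y < X) on D(Y)={3,6} D(X)={1,3,5,6}: Y {3,6}->{3}; X {1,3,5,6}->{5,6}
Constraint 4 (Y < W) on D(Y)={3} D(W)={2}: Y {3}->{}; W {2}->{}
So after all 4 constraints: D(X) = {5,6}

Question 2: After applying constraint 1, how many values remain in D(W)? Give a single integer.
Constraint 1 (Y + X = W) on D(Y)={1,3,6} D(X)={1,3,5,6,7} D(W)={2,3,6,7}: X {1,3,5,6,7}->{1,3,5,6}; W {2,3,6,7}->{2,6,7}
So after constraint 1: D(W)={2,6,7}, size = 3

Answer: 3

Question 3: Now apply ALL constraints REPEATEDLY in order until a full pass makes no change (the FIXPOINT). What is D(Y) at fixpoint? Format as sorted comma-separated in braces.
Answer: {}

Derivation:
pass 0 (initial): D(Y)={1,3,6}
pass 1: W {2,3,6,7}->{}; X {1,3,5,6,7}->{5,6}; Y {1,3,6}->{}
pass 2: X {5,6}->{}
pass 3: no change
Fixpoint after 3 passes: D(Y) = {}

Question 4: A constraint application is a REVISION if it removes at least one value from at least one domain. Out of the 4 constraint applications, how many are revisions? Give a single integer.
Constraint 1 (Y + X = W) on D(Y)={1,3,6} D(X)={1,3,5,6,7} D(W)={2,3,6,7}: X {1,3,5,6,7}->{1,3,5,6}; W {2,3,6,7}->{2,6,7} => REVISION
Constraint 2 (W < Y) on D(W)={2,6,7} D(Y)={1,3,6}: W {2,6,7}->{2}; Y {1,3,6}->{3,6} => REVISION
Constraint 3 (Y < X) on D(Y)={3,6} D(X)={1,3,5,6}: Y {3,6}->{3}; X {1,3,5,6}->{5,6} => REVISION
Constraint 4 (Y < W) on D(Y)={3} D(W)={2}: Y {3}->{}; W {2}->{} => REVISION
Total revisions = 4

Answer: 4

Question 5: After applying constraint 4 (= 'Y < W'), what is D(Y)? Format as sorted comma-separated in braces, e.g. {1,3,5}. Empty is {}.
Answer: {}

Derivation:
Constraint 1 (Y + X = W) on D(Y)={1,3,6} D(X)={1,3,5,6,7} D(W)={2,3,6,7}: X {1,3,5,6,7}->{1,3,5,6}; W {2,3,6,7}->{2,6,7}
Constraint 2 (W < Y) on D(W)={2,6,7} D(Y)={1,3,6}: W {2,6,7}->{2}; Y {1,3,6}->{3,6}
Constraint 3 (Y < X) on D(Y)={3,6} D(X)={1,3,5,6}: Y {3,6}->{3}; X {1,3,5,6}->{5,6}
Constraint 4 (Y < W) on D(Y)={3} D(W)={2}: Y {3}->{}; W {2}->{}
So after constraint 4: D(Y) = {}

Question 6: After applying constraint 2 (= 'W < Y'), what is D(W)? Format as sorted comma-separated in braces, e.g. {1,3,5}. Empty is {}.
Constraint 1 (Y + X = W) on D(Y)={1,3,6} D(X)={1,3,5,6,7} D(W)={2,3,6,7}: X {1,3,5,6,7}->{1,3,5,6}; W {2,3,6,7}->{2,6,7}
Constraint 2 (W < Y) on D(W)={2,6,7} D(Y)={1,3,6}: W {2,6,7}->{2}; Y {1,3,6}->{3,6}
So after constraint 2: D(W) = {2}

Answer: {2}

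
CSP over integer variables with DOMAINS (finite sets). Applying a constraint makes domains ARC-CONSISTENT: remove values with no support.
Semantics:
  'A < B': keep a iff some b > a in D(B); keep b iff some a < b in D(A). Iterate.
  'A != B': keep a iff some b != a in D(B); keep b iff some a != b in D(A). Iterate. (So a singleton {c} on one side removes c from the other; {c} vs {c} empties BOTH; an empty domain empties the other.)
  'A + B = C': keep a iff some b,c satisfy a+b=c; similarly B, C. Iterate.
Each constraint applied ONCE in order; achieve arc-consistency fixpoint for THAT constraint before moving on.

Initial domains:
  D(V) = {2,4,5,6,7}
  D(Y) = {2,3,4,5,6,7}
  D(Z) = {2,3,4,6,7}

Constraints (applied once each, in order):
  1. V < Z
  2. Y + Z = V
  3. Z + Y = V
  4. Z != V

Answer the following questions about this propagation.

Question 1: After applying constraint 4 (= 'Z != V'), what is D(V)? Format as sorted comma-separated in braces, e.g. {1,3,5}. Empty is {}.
Answer: {5,6}

Derivation:
Constraint 1 (V < Z) on D(V)={2,4,5,6,7} D(Z)={2,3,4,6,7}: V {2,4,5,6,7}->{2,4,5,6}; Z {2,3,4,6,7}->{3,4,6,7}
Constraint 2 (Y + Z = V) on D(Y)={2,3,4,5,6,7} D(Z)={3,4,6,7} D(V)={2,4,5,6}: Y {2,3,4,5,6,7}->{2,3}; Z {3,4,6,7}->{3,4}; V {2,4,5,6}->{5,6}
Constraint 3 (Z + Y = V) on D(Z)={3,4} D(Y)={2,3} D(V)={5,6}: no change
Constraint 4 (Z != V) on D(Z)={3,4} D(V)={5,6}: no change
So after constraint 4: D(V) = {5,6}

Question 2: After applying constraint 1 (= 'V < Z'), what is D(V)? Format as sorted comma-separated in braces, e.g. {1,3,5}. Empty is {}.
Answer: {2,4,5,6}

Derivation:
Constraint 1 (V < Z) on D(V)={2,4,5,6,7} D(Z)={2,3,4,6,7}: V {2,4,5,6,7}->{2,4,5,6}; Z {2,3,4,6,7}->{3,4,6,7}
So after constraint 1: D(V) = {2,4,5,6}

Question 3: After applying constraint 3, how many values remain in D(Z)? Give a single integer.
Constraint 1 (V < Z) on D(V)={2,4,5,6,7} D(Z)={2,3,4,6,7}: V {2,4,5,6,7}->{2,4,5,6}; Z {2,3,4,6,7}->{3,4,6,7}
Constraint 2 (Y + Z = V) on D(Y)={2,3,4,5,6,7} D(Z)={3,4,6,7} D(V)={2,4,5,6}: Y {2,3,4,5,6,7}->{2,3}; Z {3,4,6,7}->{3,4}; V {2,4,5,6}->{5,6}
Constraint 3 (Z + Y = V) on D(Z)={3,4} D(Y)={2,3} D(V)={5,6}: no change
So after constraint 3: D(Z)={3,4}, size = 2

Answer: 2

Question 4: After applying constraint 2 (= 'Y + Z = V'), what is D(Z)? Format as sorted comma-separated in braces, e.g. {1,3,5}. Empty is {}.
Constraint 1 (V < Z) on D(V)={2,4,5,6,7} D(Z)={2,3,4,6,7}: V {2,4,5,6,7}->{2,4,5,6}; Z {2,3,4,6,7}->{3,4,6,7}
Constraint 2 (Y + Z = V) on D(Y)={2,3,4,5,6,7} D(Z)={3,4,6,7} D(V)={2,4,5,6}: Y {2,3,4,5,6,7}->{2,3}; Z {3,4,6,7}->{3,4}; V {2,4,5,6}->{5,6}
So after constraint 2: D(Z) = {3,4}

Answer: {3,4}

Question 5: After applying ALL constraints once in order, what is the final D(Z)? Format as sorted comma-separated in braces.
Answer: {3,4}

Derivation:
Constraint 1 (V < Z) on D(V)={2,4,5,6,7} D(Z)={2,3,4,6,7}: V {2,4,5,6,7}->{2,4,5,6}; Z {2,3,4,6,7}->{3,4,6,7}
Constraint 2 (Y + Z = V) on D(Y)={2,3,4,5,6,7} D(Z)={3,4,6,7} D(V)={2,4,5,6}: Y {2,3,4,5,6,7}->{2,3}; Z {3,4,6,7}->{3,4}; V {2,4,5,6}->{5,6}
Constraint 3 (Z + Y = V) on D(Z)={3,4} D(Y)={2,3} D(V)={5,6}: no change
Constraint 4 (Z != V) on D(Z)={3,4} D(V)={5,6}: no change
So after all 4 constraints: D(Z) = {3,4}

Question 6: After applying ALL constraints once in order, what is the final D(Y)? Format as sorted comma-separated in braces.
Answer: {2,3}

Derivation:
Constraint 1 (V < Z) on D(V)={2,4,5,6,7} D(Z)={2,3,4,6,7}: V {2,4,5,6,7}->{2,4,5,6}; Z {2,3,4,6,7}->{3,4,6,7}
Constraint 2 (Y + Z = V) on D(Y)={2,3,4,5,6,7} D(Z)={3,4,6,7} D(V)={2,4,5,6}: Y {2,3,4,5,6,7}->{2,3}; Z {3,4,6,7}->{3,4}; V {2,4,5,6}->{5,6}
Constraint 3 (Z + Y = V) on D(Z)={3,4} D(Y)={2,3} D(V)={5,6}: no change
Constraint 4 (Z != V) on D(Z)={3,4} D(V)={5,6}: no change
So after all 4 constraints: D(Y) = {2,3}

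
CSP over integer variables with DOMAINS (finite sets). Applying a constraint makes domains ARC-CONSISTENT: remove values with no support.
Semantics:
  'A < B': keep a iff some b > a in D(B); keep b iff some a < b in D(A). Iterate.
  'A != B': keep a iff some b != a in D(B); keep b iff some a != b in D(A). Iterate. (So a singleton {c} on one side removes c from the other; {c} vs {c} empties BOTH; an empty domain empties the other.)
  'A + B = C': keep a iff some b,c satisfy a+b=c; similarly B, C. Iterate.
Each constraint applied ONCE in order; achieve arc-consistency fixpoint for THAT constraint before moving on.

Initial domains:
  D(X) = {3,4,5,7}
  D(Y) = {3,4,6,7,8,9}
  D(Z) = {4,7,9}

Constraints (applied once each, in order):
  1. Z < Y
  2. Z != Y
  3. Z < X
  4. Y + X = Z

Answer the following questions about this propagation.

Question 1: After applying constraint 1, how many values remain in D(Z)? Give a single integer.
Constraint 1 (Z < Y) on D(Z)={4,7,9} D(Y)={3,4,6,7,8,9}: Z {4,7,9}->{4,7}; Y {3,4,6,7,8,9}->{6,7,8,9}
So after constraint 1: D(Z)={4,7}, size = 2

Answer: 2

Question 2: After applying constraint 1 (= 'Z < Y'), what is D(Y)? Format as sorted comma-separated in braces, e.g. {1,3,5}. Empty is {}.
Answer: {6,7,8,9}

Derivation:
Constraint 1 (Z < Y) on D(Z)={4,7,9} D(Y)={3,4,6,7,8,9}: Z {4,7,9}->{4,7}; Y {3,4,6,7,8,9}->{6,7,8,9}
So after constraint 1: D(Y) = {6,7,8,9}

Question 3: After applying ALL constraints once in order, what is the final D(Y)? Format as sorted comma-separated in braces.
Answer: {}

Derivation:
Constraint 1 (Z < Y) on D(Z)={4,7,9} D(Y)={3,4,6,7,8,9}: Z {4,7,9}->{4,7}; Y {3,4,6,7,8,9}->{6,7,8,9}
Constraint 2 (Z != Y) on D(Z)={4,7} D(Y)={6,7,8,9}: no change
Constraint 3 (Z < X) on D(Z)={4,7} D(X)={3,4,5,7}: Z {4,7}->{4}; X {3,4,5,7}->{5,7}
Constraint 4 (Y + X = Z) on D(Y)={6,7,8,9} D(X)={5,7} D(Z)={4}: Y {6,7,8,9}->{}; X {5,7}->{}; Z {4}->{}
So after all 4 constraints: D(Y) = {}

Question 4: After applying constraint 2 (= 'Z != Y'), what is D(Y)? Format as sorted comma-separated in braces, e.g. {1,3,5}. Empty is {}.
Constraint 1 (Z < Y) on D(Z)={4,7,9} D(Y)={3,4,6,7,8,9}: Z {4,7,9}->{4,7}; Y {3,4,6,7,8,9}->{6,7,8,9}
Constraint 2 (Z != Y) on D(Z)={4,7} D(Y)={6,7,8,9}: no change
So after constraint 2: D(Y) = {6,7,8,9}

Answer: {6,7,8,9}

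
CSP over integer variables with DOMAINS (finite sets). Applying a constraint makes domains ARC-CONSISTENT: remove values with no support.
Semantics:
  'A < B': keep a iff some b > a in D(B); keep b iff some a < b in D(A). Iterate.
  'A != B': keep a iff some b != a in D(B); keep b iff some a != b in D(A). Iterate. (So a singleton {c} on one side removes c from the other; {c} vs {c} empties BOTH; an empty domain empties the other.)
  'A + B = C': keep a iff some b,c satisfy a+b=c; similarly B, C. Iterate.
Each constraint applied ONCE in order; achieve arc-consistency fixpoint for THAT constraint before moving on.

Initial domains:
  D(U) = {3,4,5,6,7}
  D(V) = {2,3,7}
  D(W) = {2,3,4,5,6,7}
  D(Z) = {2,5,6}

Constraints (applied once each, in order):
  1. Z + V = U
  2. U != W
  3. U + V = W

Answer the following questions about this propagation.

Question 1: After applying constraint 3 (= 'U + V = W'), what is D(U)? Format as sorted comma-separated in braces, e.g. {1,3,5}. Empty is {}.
Answer: {4,5}

Derivation:
Constraint 1 (Z + V = U) on D(Z)={2,5,6} D(V)={2,3,7} D(U)={3,4,5,6,7}: Z {2,5,6}->{2,5}; V {2,3,7}->{2,3}; U {3,4,5,6,7}->{4,5,7}
Constraint 2 (U != W) on D(U)={4,5,7} D(W)={2,3,4,5,6,7}: no change
Constraint 3 (U + V = W) on D(U)={4,5,7} D(V)={2,3} D(W)={2,3,4,5,6,7}: U {4,5,7}->{4,5}; W {2,3,4,5,6,7}->{6,7}
So after constraint 3: D(U) = {4,5}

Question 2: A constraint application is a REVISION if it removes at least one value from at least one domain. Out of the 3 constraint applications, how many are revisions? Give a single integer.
Constraint 1 (Z + V = U) on D(Z)={2,5,6} D(V)={2,3,7} D(U)={3,4,5,6,7}: Z {2,5,6}->{2,5}; V {2,3,7}->{2,3}; U {3,4,5,6,7}->{4,5,7} => REVISION
Constraint 2 (U != W) on D(U)={4,5,7} D(W)={2,3,4,5,6,7}: no change => not a revision
Constraint 3 (U + V = W) on D(U)={4,5,7} D(V)={2,3} D(W)={2,3,4,5,6,7}: U {4,5,7}->{4,5}; W {2,3,4,5,6,7}->{6,7} => REVISION
Total revisions = 2

Answer: 2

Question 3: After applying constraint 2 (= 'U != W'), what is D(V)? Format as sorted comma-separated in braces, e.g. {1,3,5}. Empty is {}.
Answer: {2,3}

Derivation:
Constraint 1 (Z + V = U) on D(Z)={2,5,6} D(V)={2,3,7} D(U)={3,4,5,6,7}: Z {2,5,6}->{2,5}; V {2,3,7}->{2,3}; U {3,4,5,6,7}->{4,5,7}
Constraint 2 (U != W) on D(U)={4,5,7} D(W)={2,3,4,5,6,7}: no change
So after constraint 2: D(V) = {2,3}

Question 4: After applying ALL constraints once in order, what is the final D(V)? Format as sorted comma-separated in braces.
Constraint 1 (Z + V = U) on D(Z)={2,5,6} D(V)={2,3,7} D(U)={3,4,5,6,7}: Z {2,5,6}->{2,5}; V {2,3,7}->{2,3}; U {3,4,5,6,7}->{4,5,7}
Constraint 2 (U != W) on D(U)={4,5,7} D(W)={2,3,4,5,6,7}: no change
Constraint 3 (U + V = W) on D(U)={4,5,7} D(V)={2,3} D(W)={2,3,4,5,6,7}: U {4,5,7}->{4,5}; W {2,3,4,5,6,7}->{6,7}
So after all 3 constraints: D(V) = {2,3}

Answer: {2,3}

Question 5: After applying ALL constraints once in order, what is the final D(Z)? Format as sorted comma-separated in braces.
Answer: {2,5}

Derivation:
Constraint 1 (Z + V = U) on D(Z)={2,5,6} D(V)={2,3,7} D(U)={3,4,5,6,7}: Z {2,5,6}->{2,5}; V {2,3,7}->{2,3}; U {3,4,5,6,7}->{4,5,7}
Constraint 2 (U != W) on D(U)={4,5,7} D(W)={2,3,4,5,6,7}: no change
Constraint 3 (U + V = W) on D(U)={4,5,7} D(V)={2,3} D(W)={2,3,4,5,6,7}: U {4,5,7}->{4,5}; W {2,3,4,5,6,7}->{6,7}
So after all 3 constraints: D(Z) = {2,5}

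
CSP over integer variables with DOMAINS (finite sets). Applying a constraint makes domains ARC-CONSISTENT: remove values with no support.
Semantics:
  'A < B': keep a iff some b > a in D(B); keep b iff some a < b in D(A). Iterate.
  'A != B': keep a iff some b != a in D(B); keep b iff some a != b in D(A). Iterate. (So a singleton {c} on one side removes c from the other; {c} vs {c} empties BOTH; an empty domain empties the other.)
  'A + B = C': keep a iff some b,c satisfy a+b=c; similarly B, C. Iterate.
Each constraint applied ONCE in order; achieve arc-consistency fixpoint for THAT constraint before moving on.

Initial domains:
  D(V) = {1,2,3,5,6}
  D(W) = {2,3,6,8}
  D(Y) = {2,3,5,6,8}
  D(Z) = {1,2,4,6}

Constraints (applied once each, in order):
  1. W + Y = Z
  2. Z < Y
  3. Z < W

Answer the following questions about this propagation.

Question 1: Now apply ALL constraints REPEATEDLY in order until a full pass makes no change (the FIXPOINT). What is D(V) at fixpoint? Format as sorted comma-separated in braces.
Answer: {1,2,3,5,6}

Derivation:
pass 0 (initial): D(V)={1,2,3,5,6}
pass 1: W {2,3,6,8}->{}; Y {2,3,5,6,8}->{}; Z {1,2,4,6}->{}
pass 2: no change
Fixpoint after 2 passes: D(V) = {1,2,3,5,6}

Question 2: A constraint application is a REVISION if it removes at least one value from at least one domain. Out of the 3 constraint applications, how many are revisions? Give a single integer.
Answer: 3

Derivation:
Constraint 1 (W + Y = Z) on D(W)={2,3,6,8} D(Y)={2,3,5,6,8} D(Z)={1,2,4,6}: W {2,3,6,8}->{2,3}; Y {2,3,5,6,8}->{2,3}; Z {1,2,4,6}->{4,6} => REVISION
Constraint 2 (Z < Y) on D(Z)={4,6} D(Y)={2,3}: Z {4,6}->{}; Y {2,3}->{} => REVISION
Constraint 3 (Z < W) on D(Z)={} D(W)={2,3}: W {2,3}->{} => REVISION
Total revisions = 3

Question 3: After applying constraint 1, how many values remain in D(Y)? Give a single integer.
Constraint 1 (W + Y = Z) on D(W)={2,3,6,8} D(Y)={2,3,5,6,8} D(Z)={1,2,4,6}: W {2,3,6,8}->{2,3}; Y {2,3,5,6,8}->{2,3}; Z {1,2,4,6}->{4,6}
So after constraint 1: D(Y)={2,3}, size = 2

Answer: 2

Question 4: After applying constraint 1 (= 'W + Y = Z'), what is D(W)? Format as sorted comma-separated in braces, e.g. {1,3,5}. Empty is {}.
Answer: {2,3}

Derivation:
Constraint 1 (W + Y = Z) on D(W)={2,3,6,8} D(Y)={2,3,5,6,8} D(Z)={1,2,4,6}: W {2,3,6,8}->{2,3}; Y {2,3,5,6,8}->{2,3}; Z {1,2,4,6}->{4,6}
So after constraint 1: D(W) = {2,3}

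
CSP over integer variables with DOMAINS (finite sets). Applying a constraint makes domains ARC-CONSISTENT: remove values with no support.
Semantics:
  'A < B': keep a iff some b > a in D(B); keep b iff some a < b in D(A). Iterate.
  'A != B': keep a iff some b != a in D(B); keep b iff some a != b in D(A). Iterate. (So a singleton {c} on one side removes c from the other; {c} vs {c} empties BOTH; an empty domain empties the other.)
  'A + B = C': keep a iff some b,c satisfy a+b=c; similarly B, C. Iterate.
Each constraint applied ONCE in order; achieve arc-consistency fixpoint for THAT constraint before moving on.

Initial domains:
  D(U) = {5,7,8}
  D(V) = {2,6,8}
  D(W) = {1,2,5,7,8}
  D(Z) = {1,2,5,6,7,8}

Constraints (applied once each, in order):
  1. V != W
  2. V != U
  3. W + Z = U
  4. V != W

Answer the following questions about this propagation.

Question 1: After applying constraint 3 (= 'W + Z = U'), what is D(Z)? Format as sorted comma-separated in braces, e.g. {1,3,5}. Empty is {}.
Answer: {1,2,5,6,7}

Derivation:
Constraint 1 (V != W) on D(V)={2,6,8} D(W)={1,2,5,7,8}: no change
Constraint 2 (V != U) on D(V)={2,6,8} D(U)={5,7,8}: no change
Constraint 3 (W + Z = U) on D(W)={1,2,5,7,8} D(Z)={1,2,5,6,7,8} D(U)={5,7,8}: W {1,2,5,7,8}->{1,2,5,7}; Z {1,2,5,6,7,8}->{1,2,5,6,7}; U {5,7,8}->{7,8}
So after constraint 3: D(Z) = {1,2,5,6,7}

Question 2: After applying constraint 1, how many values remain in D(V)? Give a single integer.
Constraint 1 (V != W) on D(V)={2,6,8} D(W)={1,2,5,7,8}: no change
So after constraint 1: D(V)={2,6,8}, size = 3

Answer: 3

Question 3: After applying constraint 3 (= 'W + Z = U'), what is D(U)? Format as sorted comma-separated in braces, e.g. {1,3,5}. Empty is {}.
Constraint 1 (V != W) on D(V)={2,6,8} D(W)={1,2,5,7,8}: no change
Constraint 2 (V != U) on D(V)={2,6,8} D(U)={5,7,8}: no change
Constraint 3 (W + Z = U) on D(W)={1,2,5,7,8} D(Z)={1,2,5,6,7,8} D(U)={5,7,8}: W {1,2,5,7,8}->{1,2,5,7}; Z {1,2,5,6,7,8}->{1,2,5,6,7}; U {5,7,8}->{7,8}
So after constraint 3: D(U) = {7,8}

Answer: {7,8}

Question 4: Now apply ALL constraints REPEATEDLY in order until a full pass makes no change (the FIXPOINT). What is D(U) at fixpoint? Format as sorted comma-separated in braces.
pass 0 (initial): D(U)={5,7,8}
pass 1: U {5,7,8}->{7,8}; W {1,2,5,7,8}->{1,2,5,7}; Z {1,2,5,6,7,8}->{1,2,5,6,7}
pass 2: no change
Fixpoint after 2 passes: D(U) = {7,8}

Answer: {7,8}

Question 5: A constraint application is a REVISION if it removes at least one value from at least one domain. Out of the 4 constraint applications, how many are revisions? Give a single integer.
Constraint 1 (V != W) on D(V)={2,6,8} D(W)={1,2,5,7,8}: no change => not a revision
Constraint 2 (V != U) on D(V)={2,6,8} D(U)={5,7,8}: no change => not a revision
Constraint 3 (W + Z = U) on D(W)={1,2,5,7,8} D(Z)={1,2,5,6,7,8} D(U)={5,7,8}: W {1,2,5,7,8}->{1,2,5,7}; Z {1,2,5,6,7,8}->{1,2,5,6,7}; U {5,7,8}->{7,8} => REVISION
Constraint 4 (V != W) on D(V)={2,6,8} D(W)={1,2,5,7}: no change => not a revision
Total revisions = 1

Answer: 1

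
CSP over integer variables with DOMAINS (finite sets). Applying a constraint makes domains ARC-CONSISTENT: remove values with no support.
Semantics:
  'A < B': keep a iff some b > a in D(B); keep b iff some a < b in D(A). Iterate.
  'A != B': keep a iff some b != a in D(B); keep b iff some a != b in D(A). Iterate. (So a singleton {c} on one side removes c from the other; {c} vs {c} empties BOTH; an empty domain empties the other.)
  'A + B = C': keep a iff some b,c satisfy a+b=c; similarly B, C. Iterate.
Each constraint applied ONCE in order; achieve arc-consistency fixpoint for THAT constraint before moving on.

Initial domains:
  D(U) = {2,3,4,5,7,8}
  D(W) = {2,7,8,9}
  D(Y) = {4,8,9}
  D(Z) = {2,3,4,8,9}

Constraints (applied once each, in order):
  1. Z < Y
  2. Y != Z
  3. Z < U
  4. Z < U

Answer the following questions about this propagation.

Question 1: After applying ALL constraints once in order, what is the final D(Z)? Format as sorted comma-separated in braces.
Answer: {2,3,4}

Derivation:
Constraint 1 (Z < Y) on D(Z)={2,3,4,8,9} D(Y)={4,8,9}: Z {2,3,4,8,9}->{2,3,4,8}
Constraint 2 (Y != Z) on D(Y)={4,8,9} D(Z)={2,3,4,8}: no change
Constraint 3 (Z < U) on D(Z)={2,3,4,8} D(U)={2,3,4,5,7,8}: Z {2,3,4,8}->{2,3,4}; U {2,3,4,5,7,8}->{3,4,5,7,8}
Constraint 4 (Z < U) on D(Z)={2,3,4} D(U)={3,4,5,7,8}: no change
So after all 4 constraints: D(Z) = {2,3,4}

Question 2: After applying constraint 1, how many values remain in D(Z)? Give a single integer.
Constraint 1 (Z < Y) on D(Z)={2,3,4,8,9} D(Y)={4,8,9}: Z {2,3,4,8,9}->{2,3,4,8}
So after constraint 1: D(Z)={2,3,4,8}, size = 4

Answer: 4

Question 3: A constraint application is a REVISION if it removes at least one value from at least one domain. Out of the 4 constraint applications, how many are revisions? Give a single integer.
Answer: 2

Derivation:
Constraint 1 (Z < Y) on D(Z)={2,3,4,8,9} D(Y)={4,8,9}: Z {2,3,4,8,9}->{2,3,4,8} => REVISION
Constraint 2 (Y != Z) on D(Y)={4,8,9} D(Z)={2,3,4,8}: no change => not a revision
Constraint 3 (Z < U) on D(Z)={2,3,4,8} D(U)={2,3,4,5,7,8}: Z {2,3,4,8}->{2,3,4}; U {2,3,4,5,7,8}->{3,4,5,7,8} => REVISION
Constraint 4 (Z < U) on D(Z)={2,3,4} D(U)={3,4,5,7,8}: no change => not a revision
Total revisions = 2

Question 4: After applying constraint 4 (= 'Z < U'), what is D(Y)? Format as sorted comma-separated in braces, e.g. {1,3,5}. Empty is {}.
Constraint 1 (Z < Y) on D(Z)={2,3,4,8,9} D(Y)={4,8,9}: Z {2,3,4,8,9}->{2,3,4,8}
Constraint 2 (Y != Z) on D(Y)={4,8,9} D(Z)={2,3,4,8}: no change
Constraint 3 (Z < U) on D(Z)={2,3,4,8} D(U)={2,3,4,5,7,8}: Z {2,3,4,8}->{2,3,4}; U {2,3,4,5,7,8}->{3,4,5,7,8}
Constraint 4 (Z < U) on D(Z)={2,3,4} D(U)={3,4,5,7,8}: no change
So after constraint 4: D(Y) = {4,8,9}

Answer: {4,8,9}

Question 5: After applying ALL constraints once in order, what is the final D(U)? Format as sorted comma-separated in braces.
Constraint 1 (Z < Y) on D(Z)={2,3,4,8,9} D(Y)={4,8,9}: Z {2,3,4,8,9}->{2,3,4,8}
Constraint 2 (Y != Z) on D(Y)={4,8,9} D(Z)={2,3,4,8}: no change
Constraint 3 (Z < U) on D(Z)={2,3,4,8} D(U)={2,3,4,5,7,8}: Z {2,3,4,8}->{2,3,4}; U {2,3,4,5,7,8}->{3,4,5,7,8}
Constraint 4 (Z < U) on D(Z)={2,3,4} D(U)={3,4,5,7,8}: no change
So after all 4 constraints: D(U) = {3,4,5,7,8}

Answer: {3,4,5,7,8}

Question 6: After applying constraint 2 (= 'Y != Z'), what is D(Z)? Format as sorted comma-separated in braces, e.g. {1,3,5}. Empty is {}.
Constraint 1 (Z < Y) on D(Z)={2,3,4,8,9} D(Y)={4,8,9}: Z {2,3,4,8,9}->{2,3,4,8}
Constraint 2 (Y != Z) on D(Y)={4,8,9} D(Z)={2,3,4,8}: no change
So after constraint 2: D(Z) = {2,3,4,8}

Answer: {2,3,4,8}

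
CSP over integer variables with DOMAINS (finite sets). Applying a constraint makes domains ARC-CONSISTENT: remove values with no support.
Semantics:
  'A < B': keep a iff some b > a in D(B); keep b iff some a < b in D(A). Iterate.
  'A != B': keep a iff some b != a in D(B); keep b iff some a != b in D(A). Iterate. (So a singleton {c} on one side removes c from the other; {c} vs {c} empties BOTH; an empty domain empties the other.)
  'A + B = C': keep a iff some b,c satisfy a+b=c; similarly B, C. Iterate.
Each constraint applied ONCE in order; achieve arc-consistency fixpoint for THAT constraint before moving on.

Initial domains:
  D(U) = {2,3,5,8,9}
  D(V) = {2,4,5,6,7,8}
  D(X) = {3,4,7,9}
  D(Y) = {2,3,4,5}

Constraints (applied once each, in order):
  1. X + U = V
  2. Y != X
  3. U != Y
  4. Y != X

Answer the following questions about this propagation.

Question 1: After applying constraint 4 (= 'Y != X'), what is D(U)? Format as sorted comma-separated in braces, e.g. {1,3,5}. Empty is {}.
Constraint 1 (X + U = V) on D(X)={3,4,7,9} D(U)={2,3,5,8,9} D(V)={2,4,5,6,7,8}: X {3,4,7,9}->{3,4}; U {2,3,5,8,9}->{2,3,5}; V {2,4,5,6,7,8}->{5,6,7,8}
Constraint 2 (Y != X) on D(Y)={2,3,4,5} D(X)={3,4}: no change
Constraint 3 (U != Y) on D(U)={2,3,5} D(Y)={2,3,4,5}: no change
Constraint 4 (Y != X) on D(Y)={2,3,4,5} D(X)={3,4}: no change
So after constraint 4: D(U) = {2,3,5}

Answer: {2,3,5}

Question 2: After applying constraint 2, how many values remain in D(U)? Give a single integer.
Constraint 1 (X + U = V) on D(X)={3,4,7,9} D(U)={2,3,5,8,9} D(V)={2,4,5,6,7,8}: X {3,4,7,9}->{3,4}; U {2,3,5,8,9}->{2,3,5}; V {2,4,5,6,7,8}->{5,6,7,8}
Constraint 2 (Y != X) on D(Y)={2,3,4,5} D(X)={3,4}: no change
So after constraint 2: D(U)={2,3,5}, size = 3

Answer: 3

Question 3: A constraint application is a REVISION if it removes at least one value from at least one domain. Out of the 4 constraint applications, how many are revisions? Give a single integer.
Answer: 1

Derivation:
Constraint 1 (X + U = V) on D(X)={3,4,7,9} D(U)={2,3,5,8,9} D(V)={2,4,5,6,7,8}: X {3,4,7,9}->{3,4}; U {2,3,5,8,9}->{2,3,5}; V {2,4,5,6,7,8}->{5,6,7,8} => REVISION
Constraint 2 (Y != X) on D(Y)={2,3,4,5} D(X)={3,4}: no change => not a revision
Constraint 3 (U != Y) on D(U)={2,3,5} D(Y)={2,3,4,5}: no change => not a revision
Constraint 4 (Y != X) on D(Y)={2,3,4,5} D(X)={3,4}: no change => not a revision
Total revisions = 1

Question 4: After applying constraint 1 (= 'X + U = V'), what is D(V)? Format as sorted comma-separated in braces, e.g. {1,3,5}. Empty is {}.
Answer: {5,6,7,8}

Derivation:
Constraint 1 (X + U = V) on D(X)={3,4,7,9} D(U)={2,3,5,8,9} D(V)={2,4,5,6,7,8}: X {3,4,7,9}->{3,4}; U {2,3,5,8,9}->{2,3,5}; V {2,4,5,6,7,8}->{5,6,7,8}
So after constraint 1: D(V) = {5,6,7,8}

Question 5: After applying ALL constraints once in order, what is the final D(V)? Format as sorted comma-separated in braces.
Constraint 1 (X + U = V) on D(X)={3,4,7,9} D(U)={2,3,5,8,9} D(V)={2,4,5,6,7,8}: X {3,4,7,9}->{3,4}; U {2,3,5,8,9}->{2,3,5}; V {2,4,5,6,7,8}->{5,6,7,8}
Constraint 2 (Y != X) on D(Y)={2,3,4,5} D(X)={3,4}: no change
Constraint 3 (U != Y) on D(U)={2,3,5} D(Y)={2,3,4,5}: no change
Constraint 4 (Y != X) on D(Y)={2,3,4,5} D(X)={3,4}: no change
So after all 4 constraints: D(V) = {5,6,7,8}

Answer: {5,6,7,8}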